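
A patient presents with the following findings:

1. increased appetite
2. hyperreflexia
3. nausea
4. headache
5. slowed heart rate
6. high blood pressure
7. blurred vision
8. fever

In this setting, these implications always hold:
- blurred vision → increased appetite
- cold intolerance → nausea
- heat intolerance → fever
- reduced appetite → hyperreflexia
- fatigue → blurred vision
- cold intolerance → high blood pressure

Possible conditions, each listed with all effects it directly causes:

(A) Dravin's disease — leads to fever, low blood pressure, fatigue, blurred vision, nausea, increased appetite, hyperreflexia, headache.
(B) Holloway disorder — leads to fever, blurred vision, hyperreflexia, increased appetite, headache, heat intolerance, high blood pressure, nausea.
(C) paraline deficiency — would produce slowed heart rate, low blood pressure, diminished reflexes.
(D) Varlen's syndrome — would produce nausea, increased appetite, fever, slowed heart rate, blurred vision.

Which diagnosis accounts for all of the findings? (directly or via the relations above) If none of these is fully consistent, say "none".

Per-candidate check:
(A) Dravin's disease — fails on slowed heart rate, high blood pressure (predicts low blood pressure, not high blood pressure)
(B) Holloway disorder — does not account for slowed heart rate
(C) paraline deficiency — increased appetite ✗; hyperreflexia ✗; nausea ✗; headache ✗; slowed heart rate ✓; high blood pressure ✗; blurred vision ✗; fever ✗
(D) Varlen's syndrome — increased appetite ✓; hyperreflexia ✗; nausea ✓; headache ✗; slowed heart rate ✓; high blood pressure ✗; blurred vision ✓; fever ✓
No candidate is consistent with all observations.

none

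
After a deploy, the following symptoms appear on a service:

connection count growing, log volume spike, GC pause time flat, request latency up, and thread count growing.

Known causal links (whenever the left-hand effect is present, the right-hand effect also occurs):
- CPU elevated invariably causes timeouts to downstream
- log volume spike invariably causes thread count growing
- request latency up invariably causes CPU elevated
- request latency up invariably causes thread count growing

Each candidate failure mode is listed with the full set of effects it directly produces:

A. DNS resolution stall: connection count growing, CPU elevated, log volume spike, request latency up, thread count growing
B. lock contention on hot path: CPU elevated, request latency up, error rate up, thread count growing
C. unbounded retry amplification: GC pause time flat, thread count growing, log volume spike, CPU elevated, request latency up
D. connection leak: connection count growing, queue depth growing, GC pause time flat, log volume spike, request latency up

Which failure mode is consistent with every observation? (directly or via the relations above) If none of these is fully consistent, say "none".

D

For each candidate, compare predicted effects to what was observed:
(A) DNS resolution stall — connection count growing +; log volume spike +; GC pause time flat -; request latency up +; thread count growing +
(B) lock contention on hot path — does not account for connection count growing, log volume spike, GC pause time flat
(C) unbounded retry amplification — does not account for connection count growing
(D) connection leak — accounts for every observation (thread count growing via log volume spike → thread count growing)
(D) alone accounts for all the evidence.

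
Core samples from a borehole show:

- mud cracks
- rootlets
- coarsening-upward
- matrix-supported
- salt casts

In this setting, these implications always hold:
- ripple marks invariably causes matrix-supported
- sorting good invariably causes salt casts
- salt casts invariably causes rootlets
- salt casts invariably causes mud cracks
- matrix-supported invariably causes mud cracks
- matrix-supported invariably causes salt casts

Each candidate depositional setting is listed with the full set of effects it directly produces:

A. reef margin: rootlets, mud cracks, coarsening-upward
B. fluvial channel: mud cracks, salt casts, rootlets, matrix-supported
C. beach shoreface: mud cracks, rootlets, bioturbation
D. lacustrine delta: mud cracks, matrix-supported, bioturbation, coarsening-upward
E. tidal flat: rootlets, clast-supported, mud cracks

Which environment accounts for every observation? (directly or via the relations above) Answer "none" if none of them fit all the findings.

Per-candidate check:
(A) reef margin — mud cracks match; rootlets match; coarsening-upward match; matrix-supported miss; salt casts miss
(B) fluvial channel — mud cracks match; rootlets match; coarsening-upward miss; matrix-supported match; salt casts match
(C) beach shoreface — mud cracks match; rootlets match; coarsening-upward miss; matrix-supported miss; salt casts miss
(D) lacustrine delta — accounts for every observation (rootlets through matrix-supported → salt casts → rootlets)
(E) tidal flat — mud cracks match; rootlets match; coarsening-upward miss; matrix-supported miss; salt casts miss
(D) is the only candidate with no mismatches.

D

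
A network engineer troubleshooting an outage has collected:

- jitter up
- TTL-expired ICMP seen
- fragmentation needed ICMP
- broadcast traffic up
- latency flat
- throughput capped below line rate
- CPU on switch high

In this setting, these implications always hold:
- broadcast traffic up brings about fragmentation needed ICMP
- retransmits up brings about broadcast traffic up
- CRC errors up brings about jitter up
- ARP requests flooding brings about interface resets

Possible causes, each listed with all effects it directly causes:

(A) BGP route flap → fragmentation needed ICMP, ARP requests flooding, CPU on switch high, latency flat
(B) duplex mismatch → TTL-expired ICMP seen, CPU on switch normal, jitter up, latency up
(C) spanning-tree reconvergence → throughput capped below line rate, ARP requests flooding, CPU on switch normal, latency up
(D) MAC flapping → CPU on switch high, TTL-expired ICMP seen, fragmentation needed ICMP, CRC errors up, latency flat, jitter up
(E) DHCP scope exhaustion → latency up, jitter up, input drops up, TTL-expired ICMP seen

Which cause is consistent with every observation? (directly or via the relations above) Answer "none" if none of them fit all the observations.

Testing each hypothesis:
(A) BGP route flap — jitter up ✗; TTL-expired ICMP seen ✗; fragmentation needed ICMP ✓; broadcast traffic up ✗; latency flat ✓; throughput capped below line rate ✗; CPU on switch high ✓
(B) duplex mismatch — jitter up ✓; TTL-expired ICMP seen ✓; fragmentation needed ICMP ✗; broadcast traffic up ✗; latency flat ✗; throughput capped below line rate ✗; CPU on switch high ✗
(C) spanning-tree reconvergence — jitter up ✗; TTL-expired ICMP seen ✗; fragmentation needed ICMP ✗; broadcast traffic up ✗; latency flat ✗; throughput capped below line rate ✓; CPU on switch high ✗
(D) MAC flapping — jitter up ✓; TTL-expired ICMP seen ✓; fragmentation needed ICMP ✓; broadcast traffic up ✗; latency flat ✓; throughput capped below line rate ✗; CPU on switch high ✓
(E) DHCP scope exhaustion — fails on fragmentation needed ICMP, broadcast traffic up, latency flat, throughput capped below line rate, CPU on switch high (predicts latency up, not latency flat)
Every candidate fails on at least one observation.

none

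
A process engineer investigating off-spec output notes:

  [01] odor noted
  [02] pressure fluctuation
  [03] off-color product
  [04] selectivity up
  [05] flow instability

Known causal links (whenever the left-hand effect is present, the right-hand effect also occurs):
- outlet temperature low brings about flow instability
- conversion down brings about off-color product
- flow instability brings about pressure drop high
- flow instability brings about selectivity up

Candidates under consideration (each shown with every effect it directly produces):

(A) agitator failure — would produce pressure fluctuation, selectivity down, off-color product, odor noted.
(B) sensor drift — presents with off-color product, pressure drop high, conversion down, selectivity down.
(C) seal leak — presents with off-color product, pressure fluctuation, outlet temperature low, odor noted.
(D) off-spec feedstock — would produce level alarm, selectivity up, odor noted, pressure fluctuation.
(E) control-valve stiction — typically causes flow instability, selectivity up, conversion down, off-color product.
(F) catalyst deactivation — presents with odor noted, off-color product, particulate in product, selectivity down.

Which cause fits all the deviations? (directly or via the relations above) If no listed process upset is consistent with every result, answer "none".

For each candidate, compare predicted effects to what was observed:
(A) agitator failure — fails on selectivity up, flow instability (predicts selectivity down, not selectivity up)
(B) sensor drift — fails on odor noted, pressure fluctuation, selectivity up, flow instability (predicts selectivity down, not selectivity up)
(C) seal leak — odor noted +; pressure fluctuation +; off-color product +; selectivity up + (via outlet temperature low → flow instability → selectivity up); flow instability + (via outlet temperature low → flow instability)
(D) off-spec feedstock — does not account for off-color product, flow instability
(E) control-valve stiction — odor noted -; pressure fluctuation -; off-color product +; selectivity up +; flow instability +
(F) catalyst deactivation — fails on pressure fluctuation, selectivity up, flow instability (predicts selectivity down, not selectivity up)
Only (C) is consistent with every observation.

C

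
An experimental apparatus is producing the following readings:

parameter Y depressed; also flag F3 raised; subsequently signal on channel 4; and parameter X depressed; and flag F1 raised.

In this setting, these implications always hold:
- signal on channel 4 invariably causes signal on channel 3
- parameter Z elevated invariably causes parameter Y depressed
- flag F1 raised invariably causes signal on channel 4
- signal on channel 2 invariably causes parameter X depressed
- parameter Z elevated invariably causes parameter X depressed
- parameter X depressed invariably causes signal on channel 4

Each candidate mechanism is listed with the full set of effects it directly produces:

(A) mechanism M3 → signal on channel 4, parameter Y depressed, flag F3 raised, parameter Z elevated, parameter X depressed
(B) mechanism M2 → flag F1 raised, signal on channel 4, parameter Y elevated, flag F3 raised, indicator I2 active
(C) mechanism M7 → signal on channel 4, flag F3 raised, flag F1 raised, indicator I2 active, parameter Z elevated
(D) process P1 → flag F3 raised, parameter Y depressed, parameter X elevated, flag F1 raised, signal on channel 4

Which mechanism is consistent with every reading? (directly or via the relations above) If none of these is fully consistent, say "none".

C

Per-candidate check:
(A) mechanism M3 — does not account for flag F1 raised
(B) mechanism M2 — fails on parameter Y depressed, parameter X depressed (predicts parameter Y elevated, not parameter Y depressed)
(C) mechanism M7 — accounts for every observation (parameter Y depressed via parameter Z elevated → parameter Y depressed)
(D) process P1 — fails on parameter X depressed (predicts parameter X elevated, not parameter X depressed)
Only (C) is consistent with every observation.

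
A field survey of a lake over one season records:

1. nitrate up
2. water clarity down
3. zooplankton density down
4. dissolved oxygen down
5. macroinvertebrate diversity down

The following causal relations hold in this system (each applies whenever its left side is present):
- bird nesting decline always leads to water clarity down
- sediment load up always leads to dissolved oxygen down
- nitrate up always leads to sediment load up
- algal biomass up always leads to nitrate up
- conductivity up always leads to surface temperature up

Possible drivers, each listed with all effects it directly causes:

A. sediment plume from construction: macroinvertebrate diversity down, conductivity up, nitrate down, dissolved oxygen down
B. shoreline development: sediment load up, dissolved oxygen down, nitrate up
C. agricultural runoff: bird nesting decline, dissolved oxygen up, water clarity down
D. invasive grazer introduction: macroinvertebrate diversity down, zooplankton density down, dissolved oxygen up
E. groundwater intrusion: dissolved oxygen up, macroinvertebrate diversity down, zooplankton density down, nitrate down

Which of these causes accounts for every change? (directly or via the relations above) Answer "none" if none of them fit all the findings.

Per-candidate check:
(A) sediment plume from construction — nitrate up NO; water clarity down NO; zooplankton density down NO; dissolved oxygen down yes; macroinvertebrate diversity down yes
(B) shoreline development — nitrate up yes; water clarity down NO; zooplankton density down NO; dissolved oxygen down yes; macroinvertebrate diversity down NO
(C) agricultural runoff — fails on nitrate up, zooplankton density down, dissolved oxygen down, macroinvertebrate diversity down (predicts dissolved oxygen up, not dissolved oxygen down)
(D) invasive grazer introduction — nitrate up NO; water clarity down NO; zooplankton density down yes; dissolved oxygen down NO; macroinvertebrate diversity down yes
(E) groundwater intrusion — fails on nitrate up, water clarity down, dissolved oxygen down (predicts nitrate down, not nitrate up; predicts dissolved oxygen up, not dissolved oxygen down)
None of the listed candidates fits everything.

none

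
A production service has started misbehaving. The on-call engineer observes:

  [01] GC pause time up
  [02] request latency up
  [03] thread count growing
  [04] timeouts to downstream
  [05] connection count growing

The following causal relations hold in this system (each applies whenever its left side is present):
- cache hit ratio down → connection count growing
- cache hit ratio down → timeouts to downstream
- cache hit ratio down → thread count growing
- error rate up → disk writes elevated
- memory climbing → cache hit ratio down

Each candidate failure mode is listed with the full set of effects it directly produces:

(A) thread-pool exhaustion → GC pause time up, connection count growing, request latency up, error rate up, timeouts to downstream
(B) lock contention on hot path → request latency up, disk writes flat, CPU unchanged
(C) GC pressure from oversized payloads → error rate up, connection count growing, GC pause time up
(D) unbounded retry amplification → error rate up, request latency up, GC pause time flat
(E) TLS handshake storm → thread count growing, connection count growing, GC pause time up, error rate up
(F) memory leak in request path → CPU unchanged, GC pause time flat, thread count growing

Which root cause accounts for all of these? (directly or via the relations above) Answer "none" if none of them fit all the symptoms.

none

For each candidate, compare predicted effects to what was observed:
(A) thread-pool exhaustion — GC pause time up ✓; request latency up ✓; thread count growing ✗; timeouts to downstream ✓; connection count growing ✓
(B) lock contention on hot path — does not account for GC pause time up, thread count growing, timeouts to downstream, connection count growing
(C) GC pressure from oversized payloads — GC pause time up ✓; request latency up ✗; thread count growing ✗; timeouts to downstream ✗; connection count growing ✓
(D) unbounded retry amplification — fails on GC pause time up, thread count growing, timeouts to downstream, connection count growing (predicts GC pause time flat, not GC pause time up)
(E) TLS handshake storm — does not account for request latency up, timeouts to downstream
(F) memory leak in request path — fails on GC pause time up, request latency up, timeouts to downstream, connection count growing (predicts GC pause time flat, not GC pause time up)
Every candidate fails on at least one observation.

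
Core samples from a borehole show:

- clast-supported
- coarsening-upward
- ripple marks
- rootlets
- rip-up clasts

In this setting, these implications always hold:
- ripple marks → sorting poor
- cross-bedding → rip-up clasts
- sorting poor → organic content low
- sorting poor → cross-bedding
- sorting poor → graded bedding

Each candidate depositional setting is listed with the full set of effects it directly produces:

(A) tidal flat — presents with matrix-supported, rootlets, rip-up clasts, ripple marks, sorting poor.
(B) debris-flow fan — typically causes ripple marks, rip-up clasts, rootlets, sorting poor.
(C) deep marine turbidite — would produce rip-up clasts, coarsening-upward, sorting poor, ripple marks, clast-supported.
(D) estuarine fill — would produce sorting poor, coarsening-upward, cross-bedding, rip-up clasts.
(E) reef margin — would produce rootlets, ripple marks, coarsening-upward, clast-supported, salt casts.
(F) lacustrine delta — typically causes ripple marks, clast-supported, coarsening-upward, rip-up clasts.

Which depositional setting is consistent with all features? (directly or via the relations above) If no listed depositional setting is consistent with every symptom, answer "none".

Checking each candidate against the observations:
(A) tidal flat — clast-supported miss; coarsening-upward miss; ripple marks match; rootlets match; rip-up clasts match
(B) debris-flow fan — does not account for clast-supported, coarsening-upward
(C) deep marine turbidite — clast-supported match; coarsening-upward match; ripple marks match; rootlets miss; rip-up clasts match
(D) estuarine fill — clast-supported miss; coarsening-upward match; ripple marks miss; rootlets miss; rip-up clasts match
(E) reef margin — accounts for every observation (rip-up clasts through ripple marks → sorting poor → cross-bedding → rip-up clasts)
(F) lacustrine delta — does not account for rootlets
(E) is the only candidate with no mismatches.

E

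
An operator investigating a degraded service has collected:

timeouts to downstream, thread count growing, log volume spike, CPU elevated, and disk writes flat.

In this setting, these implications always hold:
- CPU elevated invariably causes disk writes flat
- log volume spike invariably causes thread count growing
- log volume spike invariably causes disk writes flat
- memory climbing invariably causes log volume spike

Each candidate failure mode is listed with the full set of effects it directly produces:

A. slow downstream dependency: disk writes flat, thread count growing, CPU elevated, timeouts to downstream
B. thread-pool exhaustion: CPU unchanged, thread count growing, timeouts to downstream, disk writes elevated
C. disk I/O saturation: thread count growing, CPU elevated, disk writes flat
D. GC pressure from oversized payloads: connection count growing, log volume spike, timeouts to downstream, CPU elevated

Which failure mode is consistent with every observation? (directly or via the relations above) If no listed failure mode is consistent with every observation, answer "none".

D

For each candidate, compare predicted effects to what was observed:
(A) slow downstream dependency — timeouts to downstream +; thread count growing +; log volume spike -; CPU elevated +; disk writes flat +
(B) thread-pool exhaustion — timeouts to downstream +; thread count growing +; log volume spike -; CPU elevated -; disk writes flat -
(C) disk I/O saturation — does not account for timeouts to downstream, log volume spike
(D) GC pressure from oversized payloads — accounts for every observation (thread count growing via log volume spike → thread count growing)
Only (D) is consistent with every observation.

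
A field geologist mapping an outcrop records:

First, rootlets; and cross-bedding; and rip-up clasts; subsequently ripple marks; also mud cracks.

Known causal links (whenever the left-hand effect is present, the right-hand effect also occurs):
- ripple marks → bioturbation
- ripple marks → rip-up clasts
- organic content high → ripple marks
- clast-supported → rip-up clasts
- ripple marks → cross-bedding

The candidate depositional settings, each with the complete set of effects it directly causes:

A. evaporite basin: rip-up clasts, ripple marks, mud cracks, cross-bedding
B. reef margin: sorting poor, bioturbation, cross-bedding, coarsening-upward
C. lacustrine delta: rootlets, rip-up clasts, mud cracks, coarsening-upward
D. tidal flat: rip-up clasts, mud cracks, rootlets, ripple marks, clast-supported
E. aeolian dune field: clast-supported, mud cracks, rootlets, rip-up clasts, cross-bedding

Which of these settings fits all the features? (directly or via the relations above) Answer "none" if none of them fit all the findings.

D

For each candidate, compare predicted effects to what was observed:
(A) evaporite basin — rootlets ✗; cross-bedding ✓; rip-up clasts ✓; ripple marks ✓; mud cracks ✓
(B) reef margin — does not account for rootlets, rip-up clasts, ripple marks, mud cracks
(C) lacustrine delta — does not account for cross-bedding, ripple marks
(D) tidal flat — rootlets ✓; cross-bedding ✓ (through ripple marks → cross-bedding); rip-up clasts ✓; ripple marks ✓; mud cracks ✓
(E) aeolian dune field — rootlets ✓; cross-bedding ✓; rip-up clasts ✓; ripple marks ✗; mud cracks ✓
(D) alone accounts for all the evidence.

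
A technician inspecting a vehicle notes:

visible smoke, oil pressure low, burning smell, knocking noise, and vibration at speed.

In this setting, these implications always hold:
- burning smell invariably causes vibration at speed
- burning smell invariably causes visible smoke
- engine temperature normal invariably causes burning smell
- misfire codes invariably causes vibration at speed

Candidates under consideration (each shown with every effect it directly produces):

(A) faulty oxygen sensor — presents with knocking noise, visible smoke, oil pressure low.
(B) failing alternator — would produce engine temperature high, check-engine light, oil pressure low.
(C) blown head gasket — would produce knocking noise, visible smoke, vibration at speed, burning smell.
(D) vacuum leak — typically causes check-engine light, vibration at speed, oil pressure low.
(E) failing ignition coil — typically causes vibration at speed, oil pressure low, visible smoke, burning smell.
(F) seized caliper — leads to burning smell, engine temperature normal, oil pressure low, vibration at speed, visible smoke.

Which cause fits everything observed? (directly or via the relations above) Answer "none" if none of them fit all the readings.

none

For each candidate, compare predicted effects to what was observed:
(A) faulty oxygen sensor — visible smoke match; oil pressure low match; burning smell miss; knocking noise match; vibration at speed miss
(B) failing alternator — visible smoke miss; oil pressure low match; burning smell miss; knocking noise miss; vibration at speed miss
(C) blown head gasket — does not account for oil pressure low
(D) vacuum leak — does not account for visible smoke, burning smell, knocking noise
(E) failing ignition coil — visible smoke match; oil pressure low match; burning smell match; knocking noise miss; vibration at speed match
(F) seized caliper — visible smoke match; oil pressure low match; burning smell match; knocking noise miss; vibration at speed match
None of the listed candidates fits everything.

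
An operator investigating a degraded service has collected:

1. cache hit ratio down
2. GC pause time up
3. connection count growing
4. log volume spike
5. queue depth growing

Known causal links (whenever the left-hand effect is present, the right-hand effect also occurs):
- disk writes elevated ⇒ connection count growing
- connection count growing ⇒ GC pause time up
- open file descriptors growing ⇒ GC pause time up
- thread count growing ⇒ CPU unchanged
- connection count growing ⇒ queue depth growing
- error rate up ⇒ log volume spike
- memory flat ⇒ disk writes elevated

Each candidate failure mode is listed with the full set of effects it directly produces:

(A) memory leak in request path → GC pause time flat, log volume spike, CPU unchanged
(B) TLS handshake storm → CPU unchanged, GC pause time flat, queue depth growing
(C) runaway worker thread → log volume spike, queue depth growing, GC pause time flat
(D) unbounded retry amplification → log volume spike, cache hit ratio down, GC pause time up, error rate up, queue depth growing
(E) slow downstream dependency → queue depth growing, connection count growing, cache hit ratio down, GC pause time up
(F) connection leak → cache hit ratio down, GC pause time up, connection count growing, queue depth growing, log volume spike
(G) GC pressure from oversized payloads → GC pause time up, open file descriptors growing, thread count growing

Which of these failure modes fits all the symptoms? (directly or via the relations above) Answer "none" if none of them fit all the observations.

Testing each hypothesis:
(A) memory leak in request path — cache hit ratio down -; GC pause time up -; connection count growing -; log volume spike +; queue depth growing -
(B) TLS handshake storm — fails on cache hit ratio down, GC pause time up, connection count growing, log volume spike (predicts GC pause time flat, not GC pause time up)
(C) runaway worker thread — fails on cache hit ratio down, GC pause time up, connection count growing (predicts GC pause time flat, not GC pause time up)
(D) unbounded retry amplification — does not account for connection count growing
(E) slow downstream dependency — cache hit ratio down +; GC pause time up +; connection count growing +; log volume spike -; queue depth growing +
(F) connection leak — accounts for every observation
(G) GC pressure from oversized payloads — does not account for cache hit ratio down, connection count growing, log volume spike, queue depth growing
Only (F) is consistent with every observation.

F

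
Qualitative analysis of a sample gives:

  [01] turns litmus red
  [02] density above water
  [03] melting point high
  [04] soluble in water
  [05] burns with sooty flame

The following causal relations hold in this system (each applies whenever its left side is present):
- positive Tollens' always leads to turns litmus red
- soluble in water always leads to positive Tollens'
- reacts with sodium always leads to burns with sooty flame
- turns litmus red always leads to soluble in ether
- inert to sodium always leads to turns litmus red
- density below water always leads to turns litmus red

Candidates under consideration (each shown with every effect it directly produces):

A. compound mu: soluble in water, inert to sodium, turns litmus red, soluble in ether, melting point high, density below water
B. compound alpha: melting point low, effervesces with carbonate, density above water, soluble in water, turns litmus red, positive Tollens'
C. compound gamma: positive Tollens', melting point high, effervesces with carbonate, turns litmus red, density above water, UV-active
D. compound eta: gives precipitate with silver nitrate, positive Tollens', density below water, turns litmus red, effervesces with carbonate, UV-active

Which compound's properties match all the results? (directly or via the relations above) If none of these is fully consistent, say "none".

For each candidate, compare predicted effects to what was observed:
(A) compound mu — fails on density above water, burns with sooty flame (predicts density below water, not density above water)
(B) compound alpha — fails on melting point high, burns with sooty flame (predicts melting point low, not melting point high)
(C) compound gamma — does not account for soluble in water, burns with sooty flame
(D) compound eta — turns litmus red +; density above water -; melting point high -; soluble in water -; burns with sooty flame -
Every candidate fails on at least one observation.

none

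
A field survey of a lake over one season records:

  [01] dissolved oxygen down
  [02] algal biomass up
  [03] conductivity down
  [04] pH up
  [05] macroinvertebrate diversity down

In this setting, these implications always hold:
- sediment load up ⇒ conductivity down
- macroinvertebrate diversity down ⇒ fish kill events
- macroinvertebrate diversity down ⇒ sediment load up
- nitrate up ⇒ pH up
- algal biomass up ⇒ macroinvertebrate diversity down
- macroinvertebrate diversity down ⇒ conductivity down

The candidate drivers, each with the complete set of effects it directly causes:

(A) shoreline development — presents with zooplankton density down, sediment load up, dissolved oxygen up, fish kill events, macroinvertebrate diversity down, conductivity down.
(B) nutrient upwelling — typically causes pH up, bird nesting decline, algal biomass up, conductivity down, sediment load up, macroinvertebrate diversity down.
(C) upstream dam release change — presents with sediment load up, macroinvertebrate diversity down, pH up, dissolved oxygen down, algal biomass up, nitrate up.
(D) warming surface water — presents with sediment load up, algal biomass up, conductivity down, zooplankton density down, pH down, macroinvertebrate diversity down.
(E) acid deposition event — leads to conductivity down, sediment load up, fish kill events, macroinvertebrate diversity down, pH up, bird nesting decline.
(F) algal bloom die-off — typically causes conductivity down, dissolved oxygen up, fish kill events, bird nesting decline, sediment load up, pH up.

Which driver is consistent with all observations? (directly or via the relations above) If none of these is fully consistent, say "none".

C

Testing each hypothesis:
(A) shoreline development — dissolved oxygen down miss; algal biomass up miss; conductivity down match; pH up miss; macroinvertebrate diversity down match
(B) nutrient upwelling — does not account for dissolved oxygen down
(C) upstream dam release change — dissolved oxygen down match; algal biomass up match; conductivity down match (by macroinvertebrate diversity down → conductivity down); pH up match; macroinvertebrate diversity down match
(D) warming surface water — dissolved oxygen down miss; algal biomass up match; conductivity down match; pH up miss; macroinvertebrate diversity down match
(E) acid deposition event — dissolved oxygen down miss; algal biomass up miss; conductivity down match; pH up match; macroinvertebrate diversity down match
(F) algal bloom die-off — fails on dissolved oxygen down, algal biomass up, macroinvertebrate diversity down (predicts dissolved oxygen up, not dissolved oxygen down)
Only (C) is consistent with every observation.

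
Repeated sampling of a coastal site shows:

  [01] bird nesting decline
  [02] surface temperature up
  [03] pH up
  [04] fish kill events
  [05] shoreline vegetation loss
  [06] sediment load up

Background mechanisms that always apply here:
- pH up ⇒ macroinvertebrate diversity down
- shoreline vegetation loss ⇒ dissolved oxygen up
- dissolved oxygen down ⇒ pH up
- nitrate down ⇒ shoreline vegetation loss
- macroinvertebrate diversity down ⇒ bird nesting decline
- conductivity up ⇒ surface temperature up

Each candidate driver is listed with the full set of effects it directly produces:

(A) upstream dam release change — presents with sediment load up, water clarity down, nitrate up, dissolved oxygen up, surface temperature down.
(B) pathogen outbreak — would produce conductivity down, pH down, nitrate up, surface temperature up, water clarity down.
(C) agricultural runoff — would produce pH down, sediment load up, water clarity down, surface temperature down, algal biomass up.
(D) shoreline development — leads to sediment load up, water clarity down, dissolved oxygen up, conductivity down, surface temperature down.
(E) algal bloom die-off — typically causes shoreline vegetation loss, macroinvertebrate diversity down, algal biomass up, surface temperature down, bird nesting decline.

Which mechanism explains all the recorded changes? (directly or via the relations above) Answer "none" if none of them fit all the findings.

none

Checking each candidate against the observations:
(A) upstream dam release change — fails on bird nesting decline, surface temperature up, pH up, fish kill events, shoreline vegetation loss (predicts surface temperature down, not surface temperature up)
(B) pathogen outbreak — bird nesting decline NO; surface temperature up yes; pH up NO; fish kill events NO; shoreline vegetation loss NO; sediment load up NO
(C) agricultural runoff — fails on bird nesting decline, surface temperature up, pH up, fish kill events, shoreline vegetation loss (predicts surface temperature down, not surface temperature up; predicts pH down, not pH up)
(D) shoreline development — bird nesting decline NO; surface temperature up NO; pH up NO; fish kill events NO; shoreline vegetation loss NO; sediment load up yes
(E) algal bloom die-off — fails on surface temperature up, pH up, fish kill events, sediment load up (predicts surface temperature down, not surface temperature up)
Every candidate fails on at least one observation.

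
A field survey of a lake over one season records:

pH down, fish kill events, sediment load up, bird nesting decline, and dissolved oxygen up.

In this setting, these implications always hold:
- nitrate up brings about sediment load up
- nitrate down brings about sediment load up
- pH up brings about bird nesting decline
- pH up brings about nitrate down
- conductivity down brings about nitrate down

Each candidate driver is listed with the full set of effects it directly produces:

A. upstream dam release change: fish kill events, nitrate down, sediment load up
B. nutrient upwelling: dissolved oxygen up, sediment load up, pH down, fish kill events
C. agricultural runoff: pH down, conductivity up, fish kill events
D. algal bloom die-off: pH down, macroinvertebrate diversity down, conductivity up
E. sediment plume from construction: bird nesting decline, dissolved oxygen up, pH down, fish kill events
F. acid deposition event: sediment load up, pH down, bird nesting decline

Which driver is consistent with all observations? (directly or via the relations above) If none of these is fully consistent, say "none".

none

Checking each candidate against the observations:
(A) upstream dam release change — does not account for pH down, bird nesting decline, dissolved oxygen up
(B) nutrient upwelling — pH down match; fish kill events match; sediment load up match; bird nesting decline miss; dissolved oxygen up match
(C) agricultural runoff — does not account for sediment load up, bird nesting decline, dissolved oxygen up
(D) algal bloom die-off — does not account for fish kill events, sediment load up, bird nesting decline, dissolved oxygen up
(E) sediment plume from construction — does not account for sediment load up
(F) acid deposition event — pH down match; fish kill events miss; sediment load up match; bird nesting decline match; dissolved oxygen up miss
None of the listed candidates fits everything.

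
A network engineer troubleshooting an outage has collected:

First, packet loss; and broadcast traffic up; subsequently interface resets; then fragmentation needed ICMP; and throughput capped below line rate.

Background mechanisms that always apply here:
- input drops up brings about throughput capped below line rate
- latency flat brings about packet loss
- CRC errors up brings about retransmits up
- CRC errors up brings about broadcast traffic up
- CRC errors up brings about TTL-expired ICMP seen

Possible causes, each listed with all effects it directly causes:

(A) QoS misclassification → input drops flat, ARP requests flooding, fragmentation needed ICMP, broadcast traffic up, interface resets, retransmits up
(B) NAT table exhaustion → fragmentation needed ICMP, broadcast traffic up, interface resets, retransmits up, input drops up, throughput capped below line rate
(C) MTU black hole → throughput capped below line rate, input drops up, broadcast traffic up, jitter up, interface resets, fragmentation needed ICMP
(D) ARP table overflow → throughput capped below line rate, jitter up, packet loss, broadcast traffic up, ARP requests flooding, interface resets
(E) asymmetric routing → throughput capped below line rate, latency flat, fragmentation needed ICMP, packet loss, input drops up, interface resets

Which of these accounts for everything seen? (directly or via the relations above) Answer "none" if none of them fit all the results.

Per-candidate check:
(A) QoS misclassification — packet loss ✗; broadcast traffic up ✓; interface resets ✓; fragmentation needed ICMP ✓; throughput capped below line rate ✗
(B) NAT table exhaustion — packet loss ✗; broadcast traffic up ✓; interface resets ✓; fragmentation needed ICMP ✓; throughput capped below line rate ✓
(C) MTU black hole — packet loss ✗; broadcast traffic up ✓; interface resets ✓; fragmentation needed ICMP ✓; throughput capped below line rate ✓
(D) ARP table overflow — does not account for fragmentation needed ICMP
(E) asymmetric routing — packet loss ✓; broadcast traffic up ✗; interface resets ✓; fragmentation needed ICMP ✓; throughput capped below line rate ✓
No candidate is consistent with all observations.

none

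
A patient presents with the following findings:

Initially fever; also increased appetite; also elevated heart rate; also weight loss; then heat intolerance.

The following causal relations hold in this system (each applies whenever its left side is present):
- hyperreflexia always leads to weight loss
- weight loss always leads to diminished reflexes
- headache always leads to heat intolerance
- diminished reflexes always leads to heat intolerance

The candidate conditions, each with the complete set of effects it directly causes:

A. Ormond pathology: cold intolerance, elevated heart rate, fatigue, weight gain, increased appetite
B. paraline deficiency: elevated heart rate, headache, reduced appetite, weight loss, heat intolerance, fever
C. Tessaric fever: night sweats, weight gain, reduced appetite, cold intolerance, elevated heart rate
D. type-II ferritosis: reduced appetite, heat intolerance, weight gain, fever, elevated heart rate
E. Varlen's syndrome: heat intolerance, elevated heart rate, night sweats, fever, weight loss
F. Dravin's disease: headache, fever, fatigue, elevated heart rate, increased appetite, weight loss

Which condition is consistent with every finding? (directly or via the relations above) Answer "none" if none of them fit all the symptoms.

Checking each candidate against the observations:
(A) Ormond pathology — fever miss; increased appetite match; elevated heart rate match; weight loss miss; heat intolerance miss
(B) paraline deficiency — fever match; increased appetite miss; elevated heart rate match; weight loss match; heat intolerance match
(C) Tessaric fever — fever miss; increased appetite miss; elevated heart rate match; weight loss miss; heat intolerance miss
(D) type-II ferritosis — fails on increased appetite, weight loss (predicts reduced appetite, not increased appetite; predicts weight gain, not weight loss)
(E) Varlen's syndrome — fever match; increased appetite miss; elevated heart rate match; weight loss match; heat intolerance match
(F) Dravin's disease — accounts for every observation (heat intolerance via headache → heat intolerance)
(F) alone accounts for all the evidence.

F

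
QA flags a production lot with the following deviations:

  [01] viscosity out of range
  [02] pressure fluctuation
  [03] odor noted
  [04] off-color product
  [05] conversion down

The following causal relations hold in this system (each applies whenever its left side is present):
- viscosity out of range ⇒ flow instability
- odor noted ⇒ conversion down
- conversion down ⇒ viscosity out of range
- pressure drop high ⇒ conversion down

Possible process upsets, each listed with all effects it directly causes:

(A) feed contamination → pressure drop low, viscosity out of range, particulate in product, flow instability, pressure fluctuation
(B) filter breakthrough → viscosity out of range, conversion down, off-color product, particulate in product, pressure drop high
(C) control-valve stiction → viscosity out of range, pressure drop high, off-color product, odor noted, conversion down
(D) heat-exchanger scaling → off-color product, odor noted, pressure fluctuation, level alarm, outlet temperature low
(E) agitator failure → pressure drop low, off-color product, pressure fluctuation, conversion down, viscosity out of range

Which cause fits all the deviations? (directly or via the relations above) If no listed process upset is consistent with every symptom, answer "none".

Testing each hypothesis:
(A) feed contamination — does not account for odor noted, off-color product, conversion down
(B) filter breakthrough — viscosity out of range +; pressure fluctuation -; odor noted -; off-color product +; conversion down +
(C) control-valve stiction — does not account for pressure fluctuation
(D) heat-exchanger scaling — viscosity out of range + (by odor noted → conversion down → viscosity out of range); pressure fluctuation +; odor noted +; off-color product +; conversion down + (by odor noted → conversion down)
(E) agitator failure — viscosity out of range +; pressure fluctuation +; odor noted -; off-color product +; conversion down +
Only (D) is consistent with every observation.

D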